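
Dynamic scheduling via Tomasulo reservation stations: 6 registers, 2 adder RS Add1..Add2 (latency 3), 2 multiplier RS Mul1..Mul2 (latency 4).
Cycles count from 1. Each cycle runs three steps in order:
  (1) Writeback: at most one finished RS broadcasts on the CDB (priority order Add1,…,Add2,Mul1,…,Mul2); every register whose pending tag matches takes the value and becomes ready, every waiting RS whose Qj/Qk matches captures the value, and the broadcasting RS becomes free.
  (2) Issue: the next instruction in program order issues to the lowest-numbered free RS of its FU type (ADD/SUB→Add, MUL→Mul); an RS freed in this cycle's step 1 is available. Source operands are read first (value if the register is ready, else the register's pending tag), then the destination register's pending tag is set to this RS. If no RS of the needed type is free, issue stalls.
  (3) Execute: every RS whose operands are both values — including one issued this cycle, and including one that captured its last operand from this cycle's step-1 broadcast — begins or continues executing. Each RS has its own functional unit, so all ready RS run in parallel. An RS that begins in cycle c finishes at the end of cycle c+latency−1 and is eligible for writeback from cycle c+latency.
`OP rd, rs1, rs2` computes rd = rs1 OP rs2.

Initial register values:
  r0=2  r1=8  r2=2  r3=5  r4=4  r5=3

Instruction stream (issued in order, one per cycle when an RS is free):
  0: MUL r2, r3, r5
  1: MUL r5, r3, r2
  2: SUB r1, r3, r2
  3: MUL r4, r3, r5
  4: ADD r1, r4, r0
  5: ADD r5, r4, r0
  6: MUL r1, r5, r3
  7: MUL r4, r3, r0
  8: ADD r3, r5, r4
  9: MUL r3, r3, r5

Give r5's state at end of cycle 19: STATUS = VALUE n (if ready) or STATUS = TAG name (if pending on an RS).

STATUS = VALUE 377

c1: issue MUL r2<-Mul1 | r0:2,r1:8,r2:Mul1,r3:5,r4:4,r5:3
c2: issue MUL r5<-Mul2 | r0:2,r1:8,r2:Mul1,r3:5,r4:4,r5:Mul2
c3: issue SUB r1<-Add1 | r0:2,r1:Add1,r2:Mul1,r3:5,r4:4,r5:Mul2
c4: stall | r0:2,r1:Add1,r2:Mul1,r3:5,r4:4,r5:Mul2
c5: CDB Mul1=15; issue MUL r4<-Mul1 | r0:2,r1:Add1,r2:15,r3:5,r4:Mul1,r5:Mul2
c6: issue ADD r1<-Add2 | r0:2,r1:Add2,r2:15,r3:5,r4:Mul1,r5:Mul2
c7: stall | r0:2,r1:Add2,r2:15,r3:5,r4:Mul1,r5:Mul2
c8: CDB Add1=-10; issue ADD r5<-Add1 | r0:2,r1:Add2,r2:15,r3:5,r4:Mul1,r5:Add1
c9: CDB Mul2=75; issue MUL r1<-Mul2 | r0:2,r1:Mul2,r2:15,r3:5,r4:Mul1,r5:Add1
c10: stall | r0:2,r1:Mul2,r2:15,r3:5,r4:Mul1,r5:Add1
c11: stall | r0:2,r1:Mul2,r2:15,r3:5,r4:Mul1,r5:Add1
c12: stall | r0:2,r1:Mul2,r2:15,r3:5,r4:Mul1,r5:Add1
c13: CDB Mul1=375; issue MUL r4<-Mul1 | r0:2,r1:Mul2,r2:15,r3:5,r4:Mul1,r5:Add1
c14: stall | r0:2,r1:Mul2,r2:15,r3:5,r4:Mul1,r5:Add1
c15: stall | r0:2,r1:Mul2,r2:15,r3:5,r4:Mul1,r5:Add1
c16: CDB Add1=377; issue ADD r3<-Add1 | r0:2,r1:Mul2,r2:15,r3:Add1,r4:Mul1,r5:377
c17: CDB Add2=377; stall | r0:2,r1:Mul2,r2:15,r3:Add1,r4:Mul1,r5:377
c18: CDB Mul1=10; issue MUL r3<-Mul1 | r0:2,r1:Mul2,r2:15,r3:Mul1,r4:10,r5:377
c19: - | r0:2,r1:Mul2,r2:15,r3:Mul1,r4:10,r5:377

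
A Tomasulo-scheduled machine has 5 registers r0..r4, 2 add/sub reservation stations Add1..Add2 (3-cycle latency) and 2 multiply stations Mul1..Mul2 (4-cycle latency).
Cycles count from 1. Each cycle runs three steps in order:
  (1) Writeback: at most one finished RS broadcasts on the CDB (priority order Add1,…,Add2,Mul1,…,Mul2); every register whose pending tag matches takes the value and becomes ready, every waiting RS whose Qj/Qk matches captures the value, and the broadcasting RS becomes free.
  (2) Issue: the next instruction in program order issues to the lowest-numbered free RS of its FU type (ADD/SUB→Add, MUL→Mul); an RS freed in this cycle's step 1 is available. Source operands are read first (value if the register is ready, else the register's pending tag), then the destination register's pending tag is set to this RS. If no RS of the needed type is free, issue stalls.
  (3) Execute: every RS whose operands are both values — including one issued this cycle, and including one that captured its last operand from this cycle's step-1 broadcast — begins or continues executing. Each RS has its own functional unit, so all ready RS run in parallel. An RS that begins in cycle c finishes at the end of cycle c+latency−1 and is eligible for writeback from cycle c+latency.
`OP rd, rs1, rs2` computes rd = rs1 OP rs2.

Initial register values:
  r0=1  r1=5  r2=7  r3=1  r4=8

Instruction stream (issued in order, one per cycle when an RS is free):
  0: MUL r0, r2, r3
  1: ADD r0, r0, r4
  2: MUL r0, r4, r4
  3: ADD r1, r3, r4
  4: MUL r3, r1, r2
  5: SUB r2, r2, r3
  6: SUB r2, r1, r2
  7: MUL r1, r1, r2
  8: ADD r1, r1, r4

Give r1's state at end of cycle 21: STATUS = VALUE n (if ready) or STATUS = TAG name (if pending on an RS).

cycle 1: issue MUL r0<-Mul1 // r0:Mul1,r1:5,r2:7,r3:1,r4:8
cycle 2: issue ADD r0<-Add1 // r0:Add1,r1:5,r2:7,r3:1,r4:8
cycle 3: issue MUL r0<-Mul2 // r0:Mul2,r1:5,r2:7,r3:1,r4:8
cycle 4: issue ADD r1<-Add2 // r0:Mul2,r1:Add2,r2:7,r3:1,r4:8
cycle 5: CDB Mul1=7; issue MUL r3<-Mul1 // r0:Mul2,r1:Add2,r2:7,r3:Mul1,r4:8
cycle 6: stall // r0:Mul2,r1:Add2,r2:7,r3:Mul1,r4:8
cycle 7: CDB Add2=9; issue SUB r2<-Add2 // r0:Mul2,r1:9,r2:Add2,r3:Mul1,r4:8
cycle 8: CDB Add1=15; issue SUB r2<-Add1 // r0:Mul2,r1:9,r2:Add1,r3:Mul1,r4:8
cycle 9: CDB Mul2=64; issue MUL r1<-Mul2 // r0:64,r1:Mul2,r2:Add1,r3:Mul1,r4:8
cycle 10: stall // r0:64,r1:Mul2,r2:Add1,r3:Mul1,r4:8
cycle 11: CDB Mul1=63; stall // r0:64,r1:Mul2,r2:Add1,r3:63,r4:8
cycle 12: stall // r0:64,r1:Mul2,r2:Add1,r3:63,r4:8
cycle 13: stall // r0:64,r1:Mul2,r2:Add1,r3:63,r4:8
cycle 14: CDB Add2=-56; issue ADD r1<-Add2 // r0:64,r1:Add2,r2:Add1,r3:63,r4:8
cycle 15: - // r0:64,r1:Add2,r2:Add1,r3:63,r4:8
cycle 16: - // r0:64,r1:Add2,r2:Add1,r3:63,r4:8
cycle 17: CDB Add1=65 // r0:64,r1:Add2,r2:65,r3:63,r4:8
cycle 18: - // r0:64,r1:Add2,r2:65,r3:63,r4:8
cycle 19: - // r0:64,r1:Add2,r2:65,r3:63,r4:8
cycle 20: - // r0:64,r1:Add2,r2:65,r3:63,r4:8
cycle 21: CDB Mul2=585 // r0:64,r1:Add2,r2:65,r3:63,r4:8

STATUS = TAG Add2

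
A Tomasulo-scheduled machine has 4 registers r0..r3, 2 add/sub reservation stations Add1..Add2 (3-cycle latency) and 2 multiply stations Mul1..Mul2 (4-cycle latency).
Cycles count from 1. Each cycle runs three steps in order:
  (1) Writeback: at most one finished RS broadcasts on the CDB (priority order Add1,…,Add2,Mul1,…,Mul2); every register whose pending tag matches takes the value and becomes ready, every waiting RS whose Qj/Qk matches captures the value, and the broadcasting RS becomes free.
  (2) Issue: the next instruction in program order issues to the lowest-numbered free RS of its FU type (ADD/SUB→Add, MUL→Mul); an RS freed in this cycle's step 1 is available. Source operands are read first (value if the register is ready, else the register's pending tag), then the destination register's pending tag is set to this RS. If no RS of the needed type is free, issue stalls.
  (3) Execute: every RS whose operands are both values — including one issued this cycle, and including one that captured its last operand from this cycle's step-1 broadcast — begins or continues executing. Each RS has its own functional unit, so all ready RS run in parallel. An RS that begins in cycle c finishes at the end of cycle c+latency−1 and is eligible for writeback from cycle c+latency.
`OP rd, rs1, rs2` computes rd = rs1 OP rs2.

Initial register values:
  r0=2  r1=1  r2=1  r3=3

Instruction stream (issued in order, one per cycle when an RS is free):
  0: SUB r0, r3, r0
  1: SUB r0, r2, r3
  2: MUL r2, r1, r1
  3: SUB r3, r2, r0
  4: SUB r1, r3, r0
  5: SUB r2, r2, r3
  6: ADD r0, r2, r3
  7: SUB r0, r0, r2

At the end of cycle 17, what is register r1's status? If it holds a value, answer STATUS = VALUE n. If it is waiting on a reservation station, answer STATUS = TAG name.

  c1: issue SUB r0<-Add1  regs: r0:Add1,r1:1,r2:1,r3:3
  c2: issue SUB r0<-Add2  regs: r0:Add2,r1:1,r2:1,r3:3
  c3: issue MUL r2<-Mul1  regs: r0:Add2,r1:1,r2:Mul1,r3:3
  c4: CDB Add1=1; issue SUB r3<-Add1  regs: r0:Add2,r1:1,r2:Mul1,r3:Add1
  c5: CDB Add2=-2; issue SUB r1<-Add2  regs: r0:-2,r1:Add2,r2:Mul1,r3:Add1
  c6: stall  regs: r0:-2,r1:Add2,r2:Mul1,r3:Add1
  c7: CDB Mul1=1; stall  regs: r0:-2,r1:Add2,r2:1,r3:Add1
  c8: stall  regs: r0:-2,r1:Add2,r2:1,r3:Add1
  c9: stall  regs: r0:-2,r1:Add2,r2:1,r3:Add1
  c10: CDB Add1=3; issue SUB r2<-Add1  regs: r0:-2,r1:Add2,r2:Add1,r3:3
  c11: stall  regs: r0:-2,r1:Add2,r2:Add1,r3:3
  c12: stall  regs: r0:-2,r1:Add2,r2:Add1,r3:3
  c13: CDB Add1=-2; issue ADD r0<-Add1  regs: r0:Add1,r1:Add2,r2:-2,r3:3
  c14: CDB Add2=5; issue SUB r0<-Add2  regs: r0:Add2,r1:5,r2:-2,r3:3
  c15: -  regs: r0:Add2,r1:5,r2:-2,r3:3
  c16: CDB Add1=1  regs: r0:Add2,r1:5,r2:-2,r3:3
  c17: -  regs: r0:Add2,r1:5,r2:-2,r3:3

STATUS = VALUE 5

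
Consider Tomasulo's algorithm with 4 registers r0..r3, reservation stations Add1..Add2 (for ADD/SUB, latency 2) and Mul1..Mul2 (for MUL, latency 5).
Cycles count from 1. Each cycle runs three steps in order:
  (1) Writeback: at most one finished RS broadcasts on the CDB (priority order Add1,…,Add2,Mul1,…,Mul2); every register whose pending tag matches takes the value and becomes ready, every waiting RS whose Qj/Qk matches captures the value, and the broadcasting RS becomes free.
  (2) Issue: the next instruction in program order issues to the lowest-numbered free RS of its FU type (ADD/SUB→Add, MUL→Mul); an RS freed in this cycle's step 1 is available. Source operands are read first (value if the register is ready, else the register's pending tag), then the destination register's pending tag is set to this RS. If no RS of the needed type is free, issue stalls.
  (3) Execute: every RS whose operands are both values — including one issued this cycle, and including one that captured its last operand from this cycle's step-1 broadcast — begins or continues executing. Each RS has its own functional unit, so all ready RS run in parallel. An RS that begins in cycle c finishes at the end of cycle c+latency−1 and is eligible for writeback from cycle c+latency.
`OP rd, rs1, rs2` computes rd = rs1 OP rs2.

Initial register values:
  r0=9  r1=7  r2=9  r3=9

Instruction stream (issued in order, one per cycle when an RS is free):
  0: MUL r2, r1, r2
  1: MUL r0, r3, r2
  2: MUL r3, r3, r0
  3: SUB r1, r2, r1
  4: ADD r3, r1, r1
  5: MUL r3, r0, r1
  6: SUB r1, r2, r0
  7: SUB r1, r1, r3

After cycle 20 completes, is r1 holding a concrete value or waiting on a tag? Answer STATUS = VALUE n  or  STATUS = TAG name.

STATUS = VALUE -32256

  c1: issue MUL r2<-Mul1  regs: r0:9,r1:7,r2:Mul1,r3:9
  c2: issue MUL r0<-Mul2  regs: r0:Mul2,r1:7,r2:Mul1,r3:9
  c3: stall  regs: r0:Mul2,r1:7,r2:Mul1,r3:9
  c4: stall  regs: r0:Mul2,r1:7,r2:Mul1,r3:9
  c5: stall  regs: r0:Mul2,r1:7,r2:Mul1,r3:9
  c6: CDB Mul1=63; issue MUL r3<-Mul1  regs: r0:Mul2,r1:7,r2:63,r3:Mul1
  c7: issue SUB r1<-Add1  regs: r0:Mul2,r1:Add1,r2:63,r3:Mul1
  c8: issue ADD r3<-Add2  regs: r0:Mul2,r1:Add1,r2:63,r3:Add2
  c9: CDB Add1=56; stall  regs: r0:Mul2,r1:56,r2:63,r3:Add2
  c10: stall  regs: r0:Mul2,r1:56,r2:63,r3:Add2
  c11: CDB Add2=112; stall  regs: r0:Mul2,r1:56,r2:63,r3:112
  c12: CDB Mul2=567; issue MUL r3<-Mul2  regs: r0:567,r1:56,r2:63,r3:Mul2
  c13: issue SUB r1<-Add1  regs: r0:567,r1:Add1,r2:63,r3:Mul2
  c14: issue SUB r1<-Add2  regs: r0:567,r1:Add2,r2:63,r3:Mul2
  c15: CDB Add1=-504  regs: r0:567,r1:Add2,r2:63,r3:Mul2
  c16: -  regs: r0:567,r1:Add2,r2:63,r3:Mul2
  c17: CDB Mul1=5103  regs: r0:567,r1:Add2,r2:63,r3:Mul2
  c18: CDB Mul2=31752  regs: r0:567,r1:Add2,r2:63,r3:31752
  c19: -  regs: r0:567,r1:Add2,r2:63,r3:31752
  c20: CDB Add2=-32256  regs: r0:567,r1:-32256,r2:63,r3:31752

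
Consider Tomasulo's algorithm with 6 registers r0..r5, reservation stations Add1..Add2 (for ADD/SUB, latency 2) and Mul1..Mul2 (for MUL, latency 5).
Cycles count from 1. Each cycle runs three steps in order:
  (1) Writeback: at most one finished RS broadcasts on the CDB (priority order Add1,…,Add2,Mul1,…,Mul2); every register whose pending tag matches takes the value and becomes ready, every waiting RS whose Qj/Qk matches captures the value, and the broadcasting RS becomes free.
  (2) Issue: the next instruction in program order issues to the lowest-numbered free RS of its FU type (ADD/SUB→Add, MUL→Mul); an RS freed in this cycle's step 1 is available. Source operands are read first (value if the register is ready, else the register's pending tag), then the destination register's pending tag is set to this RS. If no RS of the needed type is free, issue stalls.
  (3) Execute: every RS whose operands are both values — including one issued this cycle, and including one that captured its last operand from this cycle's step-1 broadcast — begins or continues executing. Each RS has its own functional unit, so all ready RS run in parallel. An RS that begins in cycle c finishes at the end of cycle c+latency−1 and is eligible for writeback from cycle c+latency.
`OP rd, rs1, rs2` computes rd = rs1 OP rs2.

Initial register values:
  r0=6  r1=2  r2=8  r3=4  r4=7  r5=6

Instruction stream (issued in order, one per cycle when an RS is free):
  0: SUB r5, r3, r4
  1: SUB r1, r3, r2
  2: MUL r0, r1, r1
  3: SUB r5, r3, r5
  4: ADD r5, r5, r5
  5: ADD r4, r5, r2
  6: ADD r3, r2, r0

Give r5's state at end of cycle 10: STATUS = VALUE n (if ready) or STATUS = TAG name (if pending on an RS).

STATUS = VALUE 14

c1: issue SUB r5<-Add1 | r0:6,r1:2,r2:8,r3:4,r4:7,r5:Add1
c2: issue SUB r1<-Add2 | r0:6,r1:Add2,r2:8,r3:4,r4:7,r5:Add1
c3: CDB Add1=-3; issue MUL r0<-Mul1 | r0:Mul1,r1:Add2,r2:8,r3:4,r4:7,r5:-3
c4: CDB Add2=-4; issue SUB r5<-Add1 | r0:Mul1,r1:-4,r2:8,r3:4,r4:7,r5:Add1
c5: issue ADD r5<-Add2 | r0:Mul1,r1:-4,r2:8,r3:4,r4:7,r5:Add2
c6: CDB Add1=7; issue ADD r4<-Add1 | r0:Mul1,r1:-4,r2:8,r3:4,r4:Add1,r5:Add2
c7: stall | r0:Mul1,r1:-4,r2:8,r3:4,r4:Add1,r5:Add2
c8: CDB Add2=14; issue ADD r3<-Add2 | r0:Mul1,r1:-4,r2:8,r3:Add2,r4:Add1,r5:14
c9: CDB Mul1=16 | r0:16,r1:-4,r2:8,r3:Add2,r4:Add1,r5:14
c10: CDB Add1=22 | r0:16,r1:-4,r2:8,r3:Add2,r4:22,r5:14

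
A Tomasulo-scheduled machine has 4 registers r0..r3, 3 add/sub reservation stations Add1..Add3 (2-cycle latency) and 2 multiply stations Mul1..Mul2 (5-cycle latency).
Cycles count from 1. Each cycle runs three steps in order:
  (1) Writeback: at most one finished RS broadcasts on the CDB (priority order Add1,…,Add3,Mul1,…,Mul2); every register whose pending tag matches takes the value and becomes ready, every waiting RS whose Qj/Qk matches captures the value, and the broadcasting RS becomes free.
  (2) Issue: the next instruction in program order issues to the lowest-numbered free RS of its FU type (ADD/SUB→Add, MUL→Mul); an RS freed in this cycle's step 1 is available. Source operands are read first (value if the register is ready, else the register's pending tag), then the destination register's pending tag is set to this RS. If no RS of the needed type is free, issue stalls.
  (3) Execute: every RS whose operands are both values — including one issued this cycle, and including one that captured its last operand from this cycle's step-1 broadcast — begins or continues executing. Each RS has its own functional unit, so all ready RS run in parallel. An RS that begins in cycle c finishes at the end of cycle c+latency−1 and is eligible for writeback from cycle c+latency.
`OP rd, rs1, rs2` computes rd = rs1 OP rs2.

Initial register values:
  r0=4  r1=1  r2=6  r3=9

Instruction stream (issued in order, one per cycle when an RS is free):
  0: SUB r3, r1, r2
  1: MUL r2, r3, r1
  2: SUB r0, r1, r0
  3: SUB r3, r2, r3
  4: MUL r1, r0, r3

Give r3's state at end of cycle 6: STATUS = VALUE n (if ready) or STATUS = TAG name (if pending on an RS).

STATUS = TAG Add2

cycle 1: issue SUB r3<-Add1 // r0:4,r1:1,r2:6,r3:Add1
cycle 2: issue MUL r2<-Mul1 // r0:4,r1:1,r2:Mul1,r3:Add1
cycle 3: CDB Add1=-5; issue SUB r0<-Add1 // r0:Add1,r1:1,r2:Mul1,r3:-5
cycle 4: issue SUB r3<-Add2 // r0:Add1,r1:1,r2:Mul1,r3:Add2
cycle 5: CDB Add1=-3; issue MUL r1<-Mul2 // r0:-3,r1:Mul2,r2:Mul1,r3:Add2
cycle 6: - // r0:-3,r1:Mul2,r2:Mul1,r3:Add2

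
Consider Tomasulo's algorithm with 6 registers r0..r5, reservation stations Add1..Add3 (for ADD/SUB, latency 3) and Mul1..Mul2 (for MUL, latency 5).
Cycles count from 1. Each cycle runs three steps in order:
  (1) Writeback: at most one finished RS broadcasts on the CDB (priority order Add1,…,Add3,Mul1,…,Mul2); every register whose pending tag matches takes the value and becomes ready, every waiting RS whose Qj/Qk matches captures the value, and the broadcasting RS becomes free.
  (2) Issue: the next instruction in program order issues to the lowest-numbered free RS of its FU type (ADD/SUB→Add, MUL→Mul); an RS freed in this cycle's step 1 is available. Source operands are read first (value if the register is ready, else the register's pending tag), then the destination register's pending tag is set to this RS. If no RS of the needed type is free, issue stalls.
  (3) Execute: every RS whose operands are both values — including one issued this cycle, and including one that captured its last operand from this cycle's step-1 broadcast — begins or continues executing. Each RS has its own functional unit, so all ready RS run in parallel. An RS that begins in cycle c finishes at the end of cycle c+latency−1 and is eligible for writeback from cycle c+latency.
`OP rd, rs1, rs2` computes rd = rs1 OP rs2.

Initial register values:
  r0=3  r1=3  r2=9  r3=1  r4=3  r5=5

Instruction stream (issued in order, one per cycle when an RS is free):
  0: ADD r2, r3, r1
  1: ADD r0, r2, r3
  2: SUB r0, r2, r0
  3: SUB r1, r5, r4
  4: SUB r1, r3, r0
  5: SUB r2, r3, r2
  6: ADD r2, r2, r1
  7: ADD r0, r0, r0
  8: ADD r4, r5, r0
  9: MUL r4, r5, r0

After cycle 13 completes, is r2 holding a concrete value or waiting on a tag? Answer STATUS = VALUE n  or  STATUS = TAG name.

STATUS = TAG Add2

  c1: issue ADD r2<-Add1  regs: r0:3,r1:3,r2:Add1,r3:1,r4:3,r5:5
  c2: issue ADD r0<-Add2  regs: r0:Add2,r1:3,r2:Add1,r3:1,r4:3,r5:5
  c3: issue SUB r0<-Add3  regs: r0:Add3,r1:3,r2:Add1,r3:1,r4:3,r5:5
  c4: CDB Add1=4; issue SUB r1<-Add1  regs: r0:Add3,r1:Add1,r2:4,r3:1,r4:3,r5:5
  c5: stall  regs: r0:Add3,r1:Add1,r2:4,r3:1,r4:3,r5:5
  c6: stall  regs: r0:Add3,r1:Add1,r2:4,r3:1,r4:3,r5:5
  c7: CDB Add1=2; issue SUB r1<-Add1  regs: r0:Add3,r1:Add1,r2:4,r3:1,r4:3,r5:5
  c8: CDB Add2=5; issue SUB r2<-Add2  regs: r0:Add3,r1:Add1,r2:Add2,r3:1,r4:3,r5:5
  c9: stall  regs: r0:Add3,r1:Add1,r2:Add2,r3:1,r4:3,r5:5
  c10: stall  regs: r0:Add3,r1:Add1,r2:Add2,r3:1,r4:3,r5:5
  c11: CDB Add2=-3; issue ADD r2<-Add2  regs: r0:Add3,r1:Add1,r2:Add2,r3:1,r4:3,r5:5
  c12: CDB Add3=-1; issue ADD r0<-Add3  regs: r0:Add3,r1:Add1,r2:Add2,r3:1,r4:3,r5:5
  c13: stall  regs: r0:Add3,r1:Add1,r2:Add2,r3:1,r4:3,r5:5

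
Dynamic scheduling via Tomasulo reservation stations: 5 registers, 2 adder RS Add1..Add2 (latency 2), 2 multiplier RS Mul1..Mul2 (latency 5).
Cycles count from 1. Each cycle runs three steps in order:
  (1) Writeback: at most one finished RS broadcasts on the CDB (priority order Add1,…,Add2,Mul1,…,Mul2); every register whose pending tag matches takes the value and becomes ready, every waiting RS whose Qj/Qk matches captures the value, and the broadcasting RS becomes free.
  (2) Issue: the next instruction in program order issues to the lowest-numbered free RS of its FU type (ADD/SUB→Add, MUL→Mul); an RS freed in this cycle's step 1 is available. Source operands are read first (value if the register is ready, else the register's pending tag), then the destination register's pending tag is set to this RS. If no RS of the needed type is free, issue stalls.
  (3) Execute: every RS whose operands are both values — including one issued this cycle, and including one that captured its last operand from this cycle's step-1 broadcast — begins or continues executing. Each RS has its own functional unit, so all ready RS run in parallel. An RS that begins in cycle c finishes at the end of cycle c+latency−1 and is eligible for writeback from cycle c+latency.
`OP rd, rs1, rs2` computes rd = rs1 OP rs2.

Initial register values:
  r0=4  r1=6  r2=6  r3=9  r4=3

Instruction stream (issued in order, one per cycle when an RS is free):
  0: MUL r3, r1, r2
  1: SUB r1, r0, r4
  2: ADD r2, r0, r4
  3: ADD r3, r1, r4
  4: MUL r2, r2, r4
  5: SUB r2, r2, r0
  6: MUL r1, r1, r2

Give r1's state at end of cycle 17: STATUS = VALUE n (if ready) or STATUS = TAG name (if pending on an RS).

STATUS = VALUE 17

  c1: issue MUL r3<-Mul1  regs: r0:4,r1:6,r2:6,r3:Mul1,r4:3
  c2: issue SUB r1<-Add1  regs: r0:4,r1:Add1,r2:6,r3:Mul1,r4:3
  c3: issue ADD r2<-Add2  regs: r0:4,r1:Add1,r2:Add2,r3:Mul1,r4:3
  c4: CDB Add1=1; issue ADD r3<-Add1  regs: r0:4,r1:1,r2:Add2,r3:Add1,r4:3
  c5: CDB Add2=7; issue MUL r2<-Mul2  regs: r0:4,r1:1,r2:Mul2,r3:Add1,r4:3
  c6: CDB Add1=4; issue SUB r2<-Add1  regs: r0:4,r1:1,r2:Add1,r3:4,r4:3
  c7: CDB Mul1=36; issue MUL r1<-Mul1  regs: r0:4,r1:Mul1,r2:Add1,r3:4,r4:3
  c8: -  regs: r0:4,r1:Mul1,r2:Add1,r3:4,r4:3
  c9: -  regs: r0:4,r1:Mul1,r2:Add1,r3:4,r4:3
  c10: CDB Mul2=21  regs: r0:4,r1:Mul1,r2:Add1,r3:4,r4:3
  c11: -  regs: r0:4,r1:Mul1,r2:Add1,r3:4,r4:3
  c12: CDB Add1=17  regs: r0:4,r1:Mul1,r2:17,r3:4,r4:3
  c13: -  regs: r0:4,r1:Mul1,r2:17,r3:4,r4:3
  c14: -  regs: r0:4,r1:Mul1,r2:17,r3:4,r4:3
  c15: -  regs: r0:4,r1:Mul1,r2:17,r3:4,r4:3
  c16: -  regs: r0:4,r1:Mul1,r2:17,r3:4,r4:3
  c17: CDB Mul1=17  regs: r0:4,r1:17,r2:17,r3:4,r4:3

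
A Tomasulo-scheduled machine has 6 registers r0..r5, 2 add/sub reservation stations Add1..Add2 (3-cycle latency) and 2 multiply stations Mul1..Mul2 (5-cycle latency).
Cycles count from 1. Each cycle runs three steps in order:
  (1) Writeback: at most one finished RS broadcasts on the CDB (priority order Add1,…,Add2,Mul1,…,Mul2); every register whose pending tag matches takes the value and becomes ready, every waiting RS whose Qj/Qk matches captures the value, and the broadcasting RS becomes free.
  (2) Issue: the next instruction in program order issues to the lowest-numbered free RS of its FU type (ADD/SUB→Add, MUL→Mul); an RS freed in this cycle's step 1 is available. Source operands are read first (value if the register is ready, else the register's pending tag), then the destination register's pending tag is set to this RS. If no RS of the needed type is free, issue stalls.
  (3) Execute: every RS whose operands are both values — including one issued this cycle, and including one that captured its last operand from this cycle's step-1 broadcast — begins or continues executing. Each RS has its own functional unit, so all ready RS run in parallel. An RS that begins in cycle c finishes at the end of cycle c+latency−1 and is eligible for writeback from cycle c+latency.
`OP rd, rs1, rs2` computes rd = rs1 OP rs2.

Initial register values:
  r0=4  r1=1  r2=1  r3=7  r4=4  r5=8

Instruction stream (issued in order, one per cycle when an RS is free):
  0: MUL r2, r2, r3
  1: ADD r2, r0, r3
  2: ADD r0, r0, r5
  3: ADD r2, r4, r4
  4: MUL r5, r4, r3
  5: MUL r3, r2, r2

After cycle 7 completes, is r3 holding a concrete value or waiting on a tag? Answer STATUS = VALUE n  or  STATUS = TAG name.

STATUS = TAG Mul1

c1: issue MUL r2<-Mul1 | r0:4,r1:1,r2:Mul1,r3:7,r4:4,r5:8
c2: issue ADD r2<-Add1 | r0:4,r1:1,r2:Add1,r3:7,r4:4,r5:8
c3: issue ADD r0<-Add2 | r0:Add2,r1:1,r2:Add1,r3:7,r4:4,r5:8
c4: stall | r0:Add2,r1:1,r2:Add1,r3:7,r4:4,r5:8
c5: CDB Add1=11; issue ADD r2<-Add1 | r0:Add2,r1:1,r2:Add1,r3:7,r4:4,r5:8
c6: CDB Add2=12; issue MUL r5<-Mul2 | r0:12,r1:1,r2:Add1,r3:7,r4:4,r5:Mul2
c7: CDB Mul1=7; issue MUL r3<-Mul1 | r0:12,r1:1,r2:Add1,r3:Mul1,r4:4,r5:Mul2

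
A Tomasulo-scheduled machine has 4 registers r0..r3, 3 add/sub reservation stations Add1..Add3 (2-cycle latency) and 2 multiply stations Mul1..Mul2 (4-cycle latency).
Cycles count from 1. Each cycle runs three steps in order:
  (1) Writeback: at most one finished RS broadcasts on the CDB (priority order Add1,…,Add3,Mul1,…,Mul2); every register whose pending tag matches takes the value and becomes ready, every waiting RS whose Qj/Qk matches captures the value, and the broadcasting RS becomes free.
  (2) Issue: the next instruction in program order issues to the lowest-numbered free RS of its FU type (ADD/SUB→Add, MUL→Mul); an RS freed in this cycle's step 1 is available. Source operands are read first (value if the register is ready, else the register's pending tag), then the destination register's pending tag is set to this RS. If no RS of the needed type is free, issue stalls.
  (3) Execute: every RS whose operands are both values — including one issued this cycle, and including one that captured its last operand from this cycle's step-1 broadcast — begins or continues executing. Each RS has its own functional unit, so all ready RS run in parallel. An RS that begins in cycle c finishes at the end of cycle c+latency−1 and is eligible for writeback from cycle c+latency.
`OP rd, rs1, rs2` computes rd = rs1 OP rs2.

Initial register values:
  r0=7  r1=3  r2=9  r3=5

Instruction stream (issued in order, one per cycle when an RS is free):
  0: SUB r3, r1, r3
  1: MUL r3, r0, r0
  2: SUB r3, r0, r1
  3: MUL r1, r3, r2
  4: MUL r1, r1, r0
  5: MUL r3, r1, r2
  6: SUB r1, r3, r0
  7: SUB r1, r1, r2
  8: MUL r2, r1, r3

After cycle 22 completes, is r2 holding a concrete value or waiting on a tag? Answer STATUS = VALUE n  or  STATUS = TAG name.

STATUS = TAG Mul1

cycle 1: issue SUB r3<-Add1 // r0:7,r1:3,r2:9,r3:Add1
cycle 2: issue MUL r3<-Mul1 // r0:7,r1:3,r2:9,r3:Mul1
cycle 3: CDB Add1=-2; issue SUB r3<-Add1 // r0:7,r1:3,r2:9,r3:Add1
cycle 4: issue MUL r1<-Mul2 // r0:7,r1:Mul2,r2:9,r3:Add1
cycle 5: CDB Add1=4; stall // r0:7,r1:Mul2,r2:9,r3:4
cycle 6: CDB Mul1=49; issue MUL r1<-Mul1 // r0:7,r1:Mul1,r2:9,r3:4
cycle 7: stall // r0:7,r1:Mul1,r2:9,r3:4
cycle 8: stall // r0:7,r1:Mul1,r2:9,r3:4
cycle 9: CDB Mul2=36; issue MUL r3<-Mul2 // r0:7,r1:Mul1,r2:9,r3:Mul2
cycle 10: issue SUB r1<-Add1 // r0:7,r1:Add1,r2:9,r3:Mul2
cycle 11: issue SUB r1<-Add2 // r0:7,r1:Add2,r2:9,r3:Mul2
cycle 12: stall // r0:7,r1:Add2,r2:9,r3:Mul2
cycle 13: CDB Mul1=252; issue MUL r2<-Mul1 // r0:7,r1:Add2,r2:Mul1,r3:Mul2
cycle 14: - // r0:7,r1:Add2,r2:Mul1,r3:Mul2
cycle 15: - // r0:7,r1:Add2,r2:Mul1,r3:Mul2
cycle 16: - // r0:7,r1:Add2,r2:Mul1,r3:Mul2
cycle 17: CDB Mul2=2268 // r0:7,r1:Add2,r2:Mul1,r3:2268
cycle 18: - // r0:7,r1:Add2,r2:Mul1,r3:2268
cycle 19: CDB Add1=2261 // r0:7,r1:Add2,r2:Mul1,r3:2268
cycle 20: - // r0:7,r1:Add2,r2:Mul1,r3:2268
cycle 21: CDB Add2=2252 // r0:7,r1:2252,r2:Mul1,r3:2268
cycle 22: - // r0:7,r1:2252,r2:Mul1,r3:2268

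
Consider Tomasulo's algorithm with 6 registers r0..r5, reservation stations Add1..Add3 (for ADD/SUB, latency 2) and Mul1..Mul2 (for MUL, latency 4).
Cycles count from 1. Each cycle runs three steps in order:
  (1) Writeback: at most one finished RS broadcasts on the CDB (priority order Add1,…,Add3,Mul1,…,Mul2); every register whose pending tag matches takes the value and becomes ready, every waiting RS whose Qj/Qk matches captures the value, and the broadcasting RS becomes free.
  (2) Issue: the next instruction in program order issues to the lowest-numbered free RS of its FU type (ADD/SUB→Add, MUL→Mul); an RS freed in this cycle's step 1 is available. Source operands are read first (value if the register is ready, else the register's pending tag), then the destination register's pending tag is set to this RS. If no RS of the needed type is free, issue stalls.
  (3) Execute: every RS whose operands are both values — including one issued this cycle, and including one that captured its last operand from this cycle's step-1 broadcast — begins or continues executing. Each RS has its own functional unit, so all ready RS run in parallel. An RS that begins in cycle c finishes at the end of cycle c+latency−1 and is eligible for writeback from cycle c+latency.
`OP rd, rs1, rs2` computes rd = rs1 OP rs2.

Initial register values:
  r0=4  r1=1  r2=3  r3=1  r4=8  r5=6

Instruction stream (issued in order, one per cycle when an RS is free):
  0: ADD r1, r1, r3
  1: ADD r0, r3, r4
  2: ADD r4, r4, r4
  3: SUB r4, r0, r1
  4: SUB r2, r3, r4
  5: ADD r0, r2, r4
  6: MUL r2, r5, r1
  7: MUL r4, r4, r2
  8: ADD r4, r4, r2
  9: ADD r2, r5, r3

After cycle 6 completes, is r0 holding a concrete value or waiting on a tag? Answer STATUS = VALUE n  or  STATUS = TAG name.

cycle 1: issue ADD r1<-Add1 // r0:4,r1:Add1,r2:3,r3:1,r4:8,r5:6
cycle 2: issue ADD r0<-Add2 // r0:Add2,r1:Add1,r2:3,r3:1,r4:8,r5:6
cycle 3: CDB Add1=2; issue ADD r4<-Add1 // r0:Add2,r1:2,r2:3,r3:1,r4:Add1,r5:6
cycle 4: CDB Add2=9; issue SUB r4<-Add2 // r0:9,r1:2,r2:3,r3:1,r4:Add2,r5:6
cycle 5: CDB Add1=16; issue SUB r2<-Add1 // r0:9,r1:2,r2:Add1,r3:1,r4:Add2,r5:6
cycle 6: CDB Add2=7; issue ADD r0<-Add2 // r0:Add2,r1:2,r2:Add1,r3:1,r4:7,r5:6

STATUS = TAG Add2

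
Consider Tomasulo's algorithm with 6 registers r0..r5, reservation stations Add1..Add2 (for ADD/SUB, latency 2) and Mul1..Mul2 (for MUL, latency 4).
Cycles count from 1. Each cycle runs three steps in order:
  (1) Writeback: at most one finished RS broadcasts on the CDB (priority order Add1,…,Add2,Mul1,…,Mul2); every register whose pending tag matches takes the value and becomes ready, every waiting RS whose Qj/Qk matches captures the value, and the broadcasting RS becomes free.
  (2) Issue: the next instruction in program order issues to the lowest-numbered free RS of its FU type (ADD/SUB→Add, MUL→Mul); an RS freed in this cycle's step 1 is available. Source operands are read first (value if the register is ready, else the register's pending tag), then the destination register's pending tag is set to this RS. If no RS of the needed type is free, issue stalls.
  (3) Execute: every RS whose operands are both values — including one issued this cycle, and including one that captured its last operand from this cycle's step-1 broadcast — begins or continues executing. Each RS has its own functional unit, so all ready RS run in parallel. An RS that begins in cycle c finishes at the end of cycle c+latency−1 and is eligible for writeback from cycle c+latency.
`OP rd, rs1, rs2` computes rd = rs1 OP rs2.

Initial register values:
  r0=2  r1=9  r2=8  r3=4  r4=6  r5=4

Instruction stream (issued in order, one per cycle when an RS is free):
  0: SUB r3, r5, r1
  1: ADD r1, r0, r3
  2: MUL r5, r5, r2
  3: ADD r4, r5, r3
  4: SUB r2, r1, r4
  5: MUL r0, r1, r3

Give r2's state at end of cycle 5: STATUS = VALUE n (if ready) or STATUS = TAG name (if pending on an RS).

STATUS = TAG Add2

cycle 1: issue SUB r3<-Add1 // r0:2,r1:9,r2:8,r3:Add1,r4:6,r5:4
cycle 2: issue ADD r1<-Add2 // r0:2,r1:Add2,r2:8,r3:Add1,r4:6,r5:4
cycle 3: CDB Add1=-5; issue MUL r5<-Mul1 // r0:2,r1:Add2,r2:8,r3:-5,r4:6,r5:Mul1
cycle 4: issue ADD r4<-Add1 // r0:2,r1:Add2,r2:8,r3:-5,r4:Add1,r5:Mul1
cycle 5: CDB Add2=-3; issue SUB r2<-Add2 // r0:2,r1:-3,r2:Add2,r3:-5,r4:Add1,r5:Mul1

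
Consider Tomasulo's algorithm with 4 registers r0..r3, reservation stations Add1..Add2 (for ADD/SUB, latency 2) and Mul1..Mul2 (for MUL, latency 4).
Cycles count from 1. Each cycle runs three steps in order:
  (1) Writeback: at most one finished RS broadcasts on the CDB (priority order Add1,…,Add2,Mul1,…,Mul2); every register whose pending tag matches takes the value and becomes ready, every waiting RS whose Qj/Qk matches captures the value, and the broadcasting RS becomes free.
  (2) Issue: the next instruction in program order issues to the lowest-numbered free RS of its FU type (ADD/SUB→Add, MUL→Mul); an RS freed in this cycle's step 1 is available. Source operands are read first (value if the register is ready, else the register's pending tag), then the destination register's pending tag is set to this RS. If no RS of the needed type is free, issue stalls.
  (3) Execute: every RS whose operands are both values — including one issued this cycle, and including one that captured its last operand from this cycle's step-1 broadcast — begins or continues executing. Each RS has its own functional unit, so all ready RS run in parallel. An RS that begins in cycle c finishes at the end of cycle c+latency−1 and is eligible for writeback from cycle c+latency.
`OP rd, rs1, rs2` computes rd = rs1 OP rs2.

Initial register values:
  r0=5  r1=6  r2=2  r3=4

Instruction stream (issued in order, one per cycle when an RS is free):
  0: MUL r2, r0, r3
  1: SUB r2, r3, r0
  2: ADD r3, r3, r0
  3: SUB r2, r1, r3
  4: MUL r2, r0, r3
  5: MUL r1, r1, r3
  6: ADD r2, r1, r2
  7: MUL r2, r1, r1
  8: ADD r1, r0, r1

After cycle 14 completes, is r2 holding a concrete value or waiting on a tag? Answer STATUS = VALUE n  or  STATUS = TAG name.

c1: issue MUL r2<-Mul1 | r0:5,r1:6,r2:Mul1,r3:4
c2: issue SUB r2<-Add1 | r0:5,r1:6,r2:Add1,r3:4
c3: issue ADD r3<-Add2 | r0:5,r1:6,r2:Add1,r3:Add2
c4: CDB Add1=-1; issue SUB r2<-Add1 | r0:5,r1:6,r2:Add1,r3:Add2
c5: CDB Add2=9; issue MUL r2<-Mul2 | r0:5,r1:6,r2:Mul2,r3:9
c6: CDB Mul1=20; issue MUL r1<-Mul1 | r0:5,r1:Mul1,r2:Mul2,r3:9
c7: CDB Add1=-3; issue ADD r2<-Add1 | r0:5,r1:Mul1,r2:Add1,r3:9
c8: stall | r0:5,r1:Mul1,r2:Add1,r3:9
c9: CDB Mul2=45; issue MUL r2<-Mul2 | r0:5,r1:Mul1,r2:Mul2,r3:9
c10: CDB Mul1=54; issue ADD r1<-Add2 | r0:5,r1:Add2,r2:Mul2,r3:9
c11: - | r0:5,r1:Add2,r2:Mul2,r3:9
c12: CDB Add1=99 | r0:5,r1:Add2,r2:Mul2,r3:9
c13: CDB Add2=59 | r0:5,r1:59,r2:Mul2,r3:9
c14: CDB Mul2=2916 | r0:5,r1:59,r2:2916,r3:9

STATUS = VALUE 2916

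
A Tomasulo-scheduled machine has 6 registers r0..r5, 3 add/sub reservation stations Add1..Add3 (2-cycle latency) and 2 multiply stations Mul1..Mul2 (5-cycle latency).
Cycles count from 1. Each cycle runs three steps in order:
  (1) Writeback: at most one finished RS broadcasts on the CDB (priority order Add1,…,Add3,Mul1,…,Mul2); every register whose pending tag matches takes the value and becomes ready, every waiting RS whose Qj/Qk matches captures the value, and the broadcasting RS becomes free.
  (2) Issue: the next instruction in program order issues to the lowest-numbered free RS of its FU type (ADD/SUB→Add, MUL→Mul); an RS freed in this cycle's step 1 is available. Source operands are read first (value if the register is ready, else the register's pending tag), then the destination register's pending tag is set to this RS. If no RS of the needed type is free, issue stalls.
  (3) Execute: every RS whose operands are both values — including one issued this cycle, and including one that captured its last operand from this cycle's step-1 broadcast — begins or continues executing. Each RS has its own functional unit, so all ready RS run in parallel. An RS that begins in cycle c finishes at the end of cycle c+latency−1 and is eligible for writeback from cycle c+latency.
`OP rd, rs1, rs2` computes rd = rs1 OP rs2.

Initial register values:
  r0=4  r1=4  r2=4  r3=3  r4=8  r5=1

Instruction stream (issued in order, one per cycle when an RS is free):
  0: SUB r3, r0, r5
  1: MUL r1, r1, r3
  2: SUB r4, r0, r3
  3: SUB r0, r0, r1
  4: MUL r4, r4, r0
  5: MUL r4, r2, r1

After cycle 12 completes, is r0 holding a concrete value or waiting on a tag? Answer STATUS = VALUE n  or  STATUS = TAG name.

c1: issue SUB r3<-Add1 | r0:4,r1:4,r2:4,r3:Add1,r4:8,r5:1
c2: issue MUL r1<-Mul1 | r0:4,r1:Mul1,r2:4,r3:Add1,r4:8,r5:1
c3: CDB Add1=3; issue SUB r4<-Add1 | r0:4,r1:Mul1,r2:4,r3:3,r4:Add1,r5:1
c4: issue SUB r0<-Add2 | r0:Add2,r1:Mul1,r2:4,r3:3,r4:Add1,r5:1
c5: CDB Add1=1; issue MUL r4<-Mul2 | r0:Add2,r1:Mul1,r2:4,r3:3,r4:Mul2,r5:1
c6: stall | r0:Add2,r1:Mul1,r2:4,r3:3,r4:Mul2,r5:1
c7: stall | r0:Add2,r1:Mul1,r2:4,r3:3,r4:Mul2,r5:1
c8: CDB Mul1=12; issue MUL r4<-Mul1 | r0:Add2,r1:12,r2:4,r3:3,r4:Mul1,r5:1
c9: - | r0:Add2,r1:12,r2:4,r3:3,r4:Mul1,r5:1
c10: CDB Add2=-8 | r0:-8,r1:12,r2:4,r3:3,r4:Mul1,r5:1
c11: - | r0:-8,r1:12,r2:4,r3:3,r4:Mul1,r5:1
c12: - | r0:-8,r1:12,r2:4,r3:3,r4:Mul1,r5:1

STATUS = VALUE -8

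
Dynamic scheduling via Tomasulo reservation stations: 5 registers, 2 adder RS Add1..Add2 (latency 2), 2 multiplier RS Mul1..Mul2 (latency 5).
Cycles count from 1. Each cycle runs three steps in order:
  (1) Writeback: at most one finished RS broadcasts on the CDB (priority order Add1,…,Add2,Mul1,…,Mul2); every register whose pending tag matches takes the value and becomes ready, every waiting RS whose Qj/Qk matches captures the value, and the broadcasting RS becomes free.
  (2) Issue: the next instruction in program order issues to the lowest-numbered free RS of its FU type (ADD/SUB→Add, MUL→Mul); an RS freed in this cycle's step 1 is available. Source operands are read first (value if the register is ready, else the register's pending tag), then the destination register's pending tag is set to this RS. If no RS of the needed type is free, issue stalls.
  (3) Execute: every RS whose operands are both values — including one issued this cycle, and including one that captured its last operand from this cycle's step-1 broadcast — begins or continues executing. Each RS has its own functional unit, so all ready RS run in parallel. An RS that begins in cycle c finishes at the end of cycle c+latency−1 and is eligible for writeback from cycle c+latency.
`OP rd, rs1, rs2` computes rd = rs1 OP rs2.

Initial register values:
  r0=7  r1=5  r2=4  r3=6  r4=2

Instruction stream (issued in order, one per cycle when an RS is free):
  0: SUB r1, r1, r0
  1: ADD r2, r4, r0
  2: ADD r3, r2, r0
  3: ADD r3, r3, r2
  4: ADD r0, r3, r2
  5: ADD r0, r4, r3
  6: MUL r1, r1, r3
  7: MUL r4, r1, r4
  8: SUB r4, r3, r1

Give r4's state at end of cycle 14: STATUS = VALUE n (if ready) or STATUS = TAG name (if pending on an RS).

STATUS = TAG Add1

cycle 1: issue SUB r1<-Add1 // r0:7,r1:Add1,r2:4,r3:6,r4:2
cycle 2: issue ADD r2<-Add2 // r0:7,r1:Add1,r2:Add2,r3:6,r4:2
cycle 3: CDB Add1=-2; issue ADD r3<-Add1 // r0:7,r1:-2,r2:Add2,r3:Add1,r4:2
cycle 4: CDB Add2=9; issue ADD r3<-Add2 // r0:7,r1:-2,r2:9,r3:Add2,r4:2
cycle 5: stall // r0:7,r1:-2,r2:9,r3:Add2,r4:2
cycle 6: CDB Add1=16; issue ADD r0<-Add1 // r0:Add1,r1:-2,r2:9,r3:Add2,r4:2
cycle 7: stall // r0:Add1,r1:-2,r2:9,r3:Add2,r4:2
cycle 8: CDB Add2=25; issue ADD r0<-Add2 // r0:Add2,r1:-2,r2:9,r3:25,r4:2
cycle 9: issue MUL r1<-Mul1 // r0:Add2,r1:Mul1,r2:9,r3:25,r4:2
cycle 10: CDB Add1=34; issue MUL r4<-Mul2 // r0:Add2,r1:Mul1,r2:9,r3:25,r4:Mul2
cycle 11: CDB Add2=27; issue SUB r4<-Add1 // r0:27,r1:Mul1,r2:9,r3:25,r4:Add1
cycle 12: - // r0:27,r1:Mul1,r2:9,r3:25,r4:Add1
cycle 13: - // r0:27,r1:Mul1,r2:9,r3:25,r4:Add1
cycle 14: CDB Mul1=-50 // r0:27,r1:-50,r2:9,r3:25,r4:Add1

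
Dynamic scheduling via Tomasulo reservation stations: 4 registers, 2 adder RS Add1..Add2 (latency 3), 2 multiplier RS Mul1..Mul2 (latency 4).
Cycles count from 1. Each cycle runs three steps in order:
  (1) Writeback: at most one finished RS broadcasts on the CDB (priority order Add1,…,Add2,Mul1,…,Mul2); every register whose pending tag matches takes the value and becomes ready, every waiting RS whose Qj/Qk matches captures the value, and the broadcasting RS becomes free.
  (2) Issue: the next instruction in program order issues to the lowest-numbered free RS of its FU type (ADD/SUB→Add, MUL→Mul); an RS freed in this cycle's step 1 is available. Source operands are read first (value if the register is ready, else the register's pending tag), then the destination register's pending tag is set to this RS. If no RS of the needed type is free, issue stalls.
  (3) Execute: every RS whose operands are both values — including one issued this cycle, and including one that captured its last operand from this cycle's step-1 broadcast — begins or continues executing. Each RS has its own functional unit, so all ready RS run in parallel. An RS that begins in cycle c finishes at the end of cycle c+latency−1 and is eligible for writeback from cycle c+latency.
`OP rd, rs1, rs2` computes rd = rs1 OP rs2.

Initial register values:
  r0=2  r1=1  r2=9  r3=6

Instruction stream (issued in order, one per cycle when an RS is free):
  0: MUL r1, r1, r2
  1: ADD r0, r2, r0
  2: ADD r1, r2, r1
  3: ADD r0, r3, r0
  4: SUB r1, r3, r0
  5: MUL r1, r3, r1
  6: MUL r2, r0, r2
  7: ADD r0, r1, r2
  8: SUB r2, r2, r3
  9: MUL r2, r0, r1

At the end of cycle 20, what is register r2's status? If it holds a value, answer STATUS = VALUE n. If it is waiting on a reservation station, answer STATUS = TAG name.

c1: issue MUL r1<-Mul1 | r0:2,r1:Mul1,r2:9,r3:6
c2: issue ADD r0<-Add1 | r0:Add1,r1:Mul1,r2:9,r3:6
c3: issue ADD r1<-Add2 | r0:Add1,r1:Add2,r2:9,r3:6
c4: stall | r0:Add1,r1:Add2,r2:9,r3:6
c5: CDB Add1=11; issue ADD r0<-Add1 | r0:Add1,r1:Add2,r2:9,r3:6
c6: CDB Mul1=9; stall | r0:Add1,r1:Add2,r2:9,r3:6
c7: stall | r0:Add1,r1:Add2,r2:9,r3:6
c8: CDB Add1=17; issue SUB r1<-Add1 | r0:17,r1:Add1,r2:9,r3:6
c9: CDB Add2=18; issue MUL r1<-Mul1 | r0:17,r1:Mul1,r2:9,r3:6
c10: issue MUL r2<-Mul2 | r0:17,r1:Mul1,r2:Mul2,r3:6
c11: CDB Add1=-11; issue ADD r0<-Add1 | r0:Add1,r1:Mul1,r2:Mul2,r3:6
c12: issue SUB r2<-Add2 | r0:Add1,r1:Mul1,r2:Add2,r3:6
c13: stall | r0:Add1,r1:Mul1,r2:Add2,r3:6
c14: CDB Mul2=153; issue MUL r2<-Mul2 | r0:Add1,r1:Mul1,r2:Mul2,r3:6
c15: CDB Mul1=-66 | r0:Add1,r1:-66,r2:Mul2,r3:6
c16: - | r0:Add1,r1:-66,r2:Mul2,r3:6
c17: CDB Add2=147 | r0:Add1,r1:-66,r2:Mul2,r3:6
c18: CDB Add1=87 | r0:87,r1:-66,r2:Mul2,r3:6
c19: - | r0:87,r1:-66,r2:Mul2,r3:6
c20: - | r0:87,r1:-66,r2:Mul2,r3:6

STATUS = TAG Mul2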